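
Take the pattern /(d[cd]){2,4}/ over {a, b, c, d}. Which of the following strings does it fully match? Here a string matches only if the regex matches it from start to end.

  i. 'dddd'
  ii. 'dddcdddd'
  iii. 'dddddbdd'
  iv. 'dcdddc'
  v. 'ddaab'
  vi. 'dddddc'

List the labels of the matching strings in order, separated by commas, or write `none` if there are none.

i → match
ii → match
iii → no match
iv → match
v → no match
vi → match

i, ii, iv, vi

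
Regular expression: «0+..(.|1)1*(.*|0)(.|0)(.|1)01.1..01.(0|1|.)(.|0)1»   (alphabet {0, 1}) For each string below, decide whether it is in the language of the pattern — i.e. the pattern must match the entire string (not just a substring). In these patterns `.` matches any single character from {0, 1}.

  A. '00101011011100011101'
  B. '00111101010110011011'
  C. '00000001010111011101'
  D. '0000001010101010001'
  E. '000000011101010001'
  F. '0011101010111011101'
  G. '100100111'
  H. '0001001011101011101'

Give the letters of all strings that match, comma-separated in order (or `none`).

A, B, C, D, E, F, H

A → match
B → match
C → match
D → match
E → match
F → match
G → no match — must start with '0'
H → match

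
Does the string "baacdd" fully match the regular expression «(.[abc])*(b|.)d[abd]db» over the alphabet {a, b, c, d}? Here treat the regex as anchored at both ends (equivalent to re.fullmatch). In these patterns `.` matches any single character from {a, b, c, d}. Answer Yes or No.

Every match must end with "db", but "baacdd" does not.

No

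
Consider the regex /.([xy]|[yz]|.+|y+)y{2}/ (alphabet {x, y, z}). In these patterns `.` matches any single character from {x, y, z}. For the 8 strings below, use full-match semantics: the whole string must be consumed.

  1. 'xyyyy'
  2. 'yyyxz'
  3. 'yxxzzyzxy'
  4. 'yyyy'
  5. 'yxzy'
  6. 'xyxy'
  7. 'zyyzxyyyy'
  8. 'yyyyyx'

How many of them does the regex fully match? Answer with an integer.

1 → match
2 → no match — must end with 'y'
3 → no match
4 → match
5 → no match
6 → no match
7 → match
8 → no match — must end with 'y'
Total matched: 3

3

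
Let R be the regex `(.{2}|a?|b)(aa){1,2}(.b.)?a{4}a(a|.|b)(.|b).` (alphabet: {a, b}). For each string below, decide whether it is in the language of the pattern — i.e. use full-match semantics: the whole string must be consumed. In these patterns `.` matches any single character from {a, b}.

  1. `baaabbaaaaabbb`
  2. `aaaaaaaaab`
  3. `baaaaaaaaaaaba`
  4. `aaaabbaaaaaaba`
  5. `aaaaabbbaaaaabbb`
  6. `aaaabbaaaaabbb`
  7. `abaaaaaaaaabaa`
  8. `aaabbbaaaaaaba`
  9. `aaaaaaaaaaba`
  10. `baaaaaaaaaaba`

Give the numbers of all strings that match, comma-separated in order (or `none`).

1, 2, 3, 4, 5, 6, 7, 8, 9, 10

1 → match
2 → match
3 → match
4 → match
5 → match
6 → match
7 → match
8 → match
9 → match
10 → match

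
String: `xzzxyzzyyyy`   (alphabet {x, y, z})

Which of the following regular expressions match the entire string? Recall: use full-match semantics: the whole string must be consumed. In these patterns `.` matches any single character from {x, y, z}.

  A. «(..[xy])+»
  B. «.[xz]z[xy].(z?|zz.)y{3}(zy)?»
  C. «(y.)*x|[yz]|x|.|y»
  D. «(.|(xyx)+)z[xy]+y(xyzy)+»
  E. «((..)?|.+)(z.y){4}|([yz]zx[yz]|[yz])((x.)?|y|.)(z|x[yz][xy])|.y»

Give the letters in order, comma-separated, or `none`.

B

A → no match
B → match
C → no match
D → no match — must end with `xyzy`
E → no match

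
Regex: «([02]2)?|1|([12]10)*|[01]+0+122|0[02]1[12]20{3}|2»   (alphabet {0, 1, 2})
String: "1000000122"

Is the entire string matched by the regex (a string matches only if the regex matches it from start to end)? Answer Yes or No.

Yes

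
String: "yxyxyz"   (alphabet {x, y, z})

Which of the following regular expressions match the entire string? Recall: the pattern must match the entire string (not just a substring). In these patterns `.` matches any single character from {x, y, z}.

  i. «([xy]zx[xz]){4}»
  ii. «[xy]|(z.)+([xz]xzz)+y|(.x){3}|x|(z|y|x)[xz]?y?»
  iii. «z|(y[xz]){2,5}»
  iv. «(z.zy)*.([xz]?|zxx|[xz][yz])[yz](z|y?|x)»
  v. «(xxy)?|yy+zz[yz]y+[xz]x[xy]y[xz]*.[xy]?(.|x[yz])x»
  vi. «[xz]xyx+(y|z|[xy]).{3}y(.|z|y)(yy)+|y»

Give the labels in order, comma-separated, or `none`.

iii

i → no match
ii → no match
iii → match
iv → no match
v → no match
vi → no match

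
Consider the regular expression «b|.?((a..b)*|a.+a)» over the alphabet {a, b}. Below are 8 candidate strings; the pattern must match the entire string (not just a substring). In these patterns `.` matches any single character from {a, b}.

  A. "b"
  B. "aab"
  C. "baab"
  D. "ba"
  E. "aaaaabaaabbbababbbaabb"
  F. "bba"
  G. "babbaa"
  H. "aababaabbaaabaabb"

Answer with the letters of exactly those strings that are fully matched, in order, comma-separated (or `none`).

A, G, H

A → match
B → no match
C → no match
D → no match
E → no match
F → no match
G → match
H → match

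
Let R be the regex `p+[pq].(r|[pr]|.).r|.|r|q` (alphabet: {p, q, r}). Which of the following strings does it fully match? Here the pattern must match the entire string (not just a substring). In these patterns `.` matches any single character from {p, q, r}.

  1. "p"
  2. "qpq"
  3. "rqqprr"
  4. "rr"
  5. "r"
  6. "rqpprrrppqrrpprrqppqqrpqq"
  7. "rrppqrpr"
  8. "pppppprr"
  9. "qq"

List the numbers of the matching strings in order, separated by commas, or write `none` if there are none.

1. "p" → match
2. "qpq" → no match
3. "rqqprr" → no match
4. "rr" → no match
5. "r" → match
6 → no match
7. "rrppqrpr" → no match
8. "pppppprr" → match
9. "qq" → no match

1, 5, 8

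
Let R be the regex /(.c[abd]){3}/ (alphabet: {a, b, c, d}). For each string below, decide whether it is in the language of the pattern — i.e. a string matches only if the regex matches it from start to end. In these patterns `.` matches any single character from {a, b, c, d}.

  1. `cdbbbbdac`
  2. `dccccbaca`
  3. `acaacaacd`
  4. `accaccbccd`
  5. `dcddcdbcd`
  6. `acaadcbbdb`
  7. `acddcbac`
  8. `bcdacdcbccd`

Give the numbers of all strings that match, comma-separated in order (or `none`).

1 → no match
2 → no match
3 → match
4 → no match
5 → match
6 → no match
7 → no match
8 → no match

3, 5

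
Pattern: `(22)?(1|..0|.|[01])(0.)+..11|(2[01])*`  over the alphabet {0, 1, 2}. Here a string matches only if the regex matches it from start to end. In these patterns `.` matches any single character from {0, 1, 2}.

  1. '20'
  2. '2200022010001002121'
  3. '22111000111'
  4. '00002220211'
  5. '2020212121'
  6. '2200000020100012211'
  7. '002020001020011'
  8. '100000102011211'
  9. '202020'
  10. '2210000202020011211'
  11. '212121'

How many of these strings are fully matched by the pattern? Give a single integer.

7

1 → match
2 → no match
3 → no match
4 → no match
5 → match
6 → match
7 → match
8 → match
9 → match
10 → no match
11 → match
Total matched: 7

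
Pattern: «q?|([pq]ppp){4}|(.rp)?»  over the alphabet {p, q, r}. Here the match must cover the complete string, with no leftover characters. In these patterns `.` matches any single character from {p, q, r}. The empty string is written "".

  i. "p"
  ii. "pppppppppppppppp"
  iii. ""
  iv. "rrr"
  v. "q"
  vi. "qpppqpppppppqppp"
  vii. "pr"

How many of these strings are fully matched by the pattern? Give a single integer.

i → no match
ii → match
iii → match
iv → no match
v → match
vi → match
vii → no match
Total matched: 4

4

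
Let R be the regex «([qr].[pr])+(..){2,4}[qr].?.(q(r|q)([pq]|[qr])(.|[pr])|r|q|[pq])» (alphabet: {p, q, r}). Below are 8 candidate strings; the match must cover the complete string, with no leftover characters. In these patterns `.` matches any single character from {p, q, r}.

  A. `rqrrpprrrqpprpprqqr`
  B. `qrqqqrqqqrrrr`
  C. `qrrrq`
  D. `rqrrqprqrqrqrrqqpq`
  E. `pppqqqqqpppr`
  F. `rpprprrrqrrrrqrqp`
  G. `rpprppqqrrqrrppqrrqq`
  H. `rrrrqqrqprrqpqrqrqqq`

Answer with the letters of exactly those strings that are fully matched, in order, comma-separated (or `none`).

A → match
B → no match
C. `qrrrq` → no match
D → match
E. `pppqqqqqpppr` → no match
F → match
G → match
H → no match

A, D, F, G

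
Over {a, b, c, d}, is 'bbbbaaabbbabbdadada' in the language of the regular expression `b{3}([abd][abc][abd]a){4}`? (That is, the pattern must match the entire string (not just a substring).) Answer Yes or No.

Yes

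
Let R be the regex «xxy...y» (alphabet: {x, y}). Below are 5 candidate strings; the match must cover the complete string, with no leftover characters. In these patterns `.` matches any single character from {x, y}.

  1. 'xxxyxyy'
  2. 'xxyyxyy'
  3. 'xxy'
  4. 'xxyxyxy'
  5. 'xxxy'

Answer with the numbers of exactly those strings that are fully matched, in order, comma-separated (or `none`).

2, 4

1 → no match — must start with 'xxy'
2 → match
3 → no match
4 → match
5 → no match — must start with 'xxy'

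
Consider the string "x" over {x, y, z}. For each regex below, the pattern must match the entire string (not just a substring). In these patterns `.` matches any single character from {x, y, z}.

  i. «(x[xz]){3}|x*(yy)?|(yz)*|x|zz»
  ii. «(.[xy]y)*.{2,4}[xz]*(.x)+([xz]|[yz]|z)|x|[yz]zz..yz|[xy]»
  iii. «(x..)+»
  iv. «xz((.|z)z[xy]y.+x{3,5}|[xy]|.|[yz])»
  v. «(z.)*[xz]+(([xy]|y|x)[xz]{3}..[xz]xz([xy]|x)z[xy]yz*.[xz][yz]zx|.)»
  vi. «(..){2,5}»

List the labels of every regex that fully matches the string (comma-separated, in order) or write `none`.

i → match
ii → match
iii → no match
iv → no match — must start with "xz"
v → no match
vi → no match

i, ii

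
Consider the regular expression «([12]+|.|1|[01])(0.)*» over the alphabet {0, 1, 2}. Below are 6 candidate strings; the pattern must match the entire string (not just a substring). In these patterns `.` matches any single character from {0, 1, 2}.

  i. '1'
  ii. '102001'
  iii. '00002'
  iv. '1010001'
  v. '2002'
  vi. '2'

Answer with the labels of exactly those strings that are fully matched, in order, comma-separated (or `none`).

i, iii, iv, vi

i. '1' → match
ii. '102001' → no match
iii. '00002' → match
iv. '1010001' → match
v. '2002' → no match
vi. '2' → match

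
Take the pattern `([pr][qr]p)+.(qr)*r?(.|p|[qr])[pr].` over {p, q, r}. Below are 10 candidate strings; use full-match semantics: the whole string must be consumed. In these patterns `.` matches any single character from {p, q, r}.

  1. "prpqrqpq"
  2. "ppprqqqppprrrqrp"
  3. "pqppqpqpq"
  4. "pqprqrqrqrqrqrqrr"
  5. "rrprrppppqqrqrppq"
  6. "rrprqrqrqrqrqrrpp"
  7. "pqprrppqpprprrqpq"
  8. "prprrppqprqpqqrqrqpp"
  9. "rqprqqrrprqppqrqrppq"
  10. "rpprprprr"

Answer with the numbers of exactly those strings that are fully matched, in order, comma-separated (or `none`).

1 → match
2 → no match
3 → no match
4 → match
5 → no match
6 → match
7 → match
8 → match
9 → no match
10 → no match

1, 4, 6, 7, 8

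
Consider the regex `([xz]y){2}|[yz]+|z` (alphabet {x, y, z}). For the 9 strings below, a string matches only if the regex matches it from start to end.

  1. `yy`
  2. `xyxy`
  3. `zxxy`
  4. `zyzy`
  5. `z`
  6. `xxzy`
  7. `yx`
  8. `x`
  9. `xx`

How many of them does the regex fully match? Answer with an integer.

4

1. `yy` → match
2. `xyxy` → match
3. `zxxy` → no match
4. `zyzy` → match
5. `z` → match
6. `xxzy` → no match
7. `yx` → no match
8. `x` → no match
9. `xx` → no match
Total matched: 4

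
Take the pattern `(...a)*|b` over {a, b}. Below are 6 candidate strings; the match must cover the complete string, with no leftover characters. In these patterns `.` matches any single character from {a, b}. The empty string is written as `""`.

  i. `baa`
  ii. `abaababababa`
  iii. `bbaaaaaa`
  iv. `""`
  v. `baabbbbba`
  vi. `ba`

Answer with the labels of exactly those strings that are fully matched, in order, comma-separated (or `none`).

ii, iii, iv

i → no match
ii → match
iii → match
iv → match
v → no match
vi → no match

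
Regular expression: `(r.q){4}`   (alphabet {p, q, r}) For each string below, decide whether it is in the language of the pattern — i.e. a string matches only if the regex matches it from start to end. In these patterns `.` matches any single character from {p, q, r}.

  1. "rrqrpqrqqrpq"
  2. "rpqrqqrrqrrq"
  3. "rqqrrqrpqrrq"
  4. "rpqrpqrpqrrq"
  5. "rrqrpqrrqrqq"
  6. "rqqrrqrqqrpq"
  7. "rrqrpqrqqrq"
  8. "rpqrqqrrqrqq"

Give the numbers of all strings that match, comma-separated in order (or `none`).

1 → match
2 → match
3 → match
4 → match
5 → match
6 → match
7 → no match
8 → match

1, 2, 3, 4, 5, 6, 8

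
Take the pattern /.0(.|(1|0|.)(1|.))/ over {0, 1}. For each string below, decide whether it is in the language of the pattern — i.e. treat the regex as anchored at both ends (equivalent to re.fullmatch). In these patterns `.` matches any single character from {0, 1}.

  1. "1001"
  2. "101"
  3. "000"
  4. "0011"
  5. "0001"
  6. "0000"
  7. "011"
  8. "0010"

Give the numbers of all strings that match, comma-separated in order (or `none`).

1 → match
2 → match
3 → match
4 → match
5 → match
6 → match
7 → no match
8 → match

1, 2, 3, 4, 5, 6, 8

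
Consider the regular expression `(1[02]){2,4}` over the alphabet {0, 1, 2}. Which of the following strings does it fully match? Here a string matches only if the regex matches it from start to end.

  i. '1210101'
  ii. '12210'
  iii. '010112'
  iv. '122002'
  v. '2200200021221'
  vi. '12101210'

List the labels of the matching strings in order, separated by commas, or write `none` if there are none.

vi

i → no match
ii → no match
iii → no match — must start with '1'
iv → no match
v → no match — must start with '1'
vi → match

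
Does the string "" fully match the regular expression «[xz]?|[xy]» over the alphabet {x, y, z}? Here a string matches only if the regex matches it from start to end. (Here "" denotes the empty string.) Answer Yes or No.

Yes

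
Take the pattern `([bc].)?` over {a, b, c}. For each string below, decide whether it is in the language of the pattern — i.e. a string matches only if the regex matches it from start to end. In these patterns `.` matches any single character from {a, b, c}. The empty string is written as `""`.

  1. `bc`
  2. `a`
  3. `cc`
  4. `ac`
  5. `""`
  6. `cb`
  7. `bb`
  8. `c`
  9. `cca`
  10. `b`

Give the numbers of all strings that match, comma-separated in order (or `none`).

1. `bc` → match
2. `a` → no match
3. `cc` → match
4. `ac` → no match
5. `""` → match
6. `cb` → match
7. `bb` → match
8. `c` → no match
9. `cca` → no match
10. `b` → no match

1, 3, 5, 6, 7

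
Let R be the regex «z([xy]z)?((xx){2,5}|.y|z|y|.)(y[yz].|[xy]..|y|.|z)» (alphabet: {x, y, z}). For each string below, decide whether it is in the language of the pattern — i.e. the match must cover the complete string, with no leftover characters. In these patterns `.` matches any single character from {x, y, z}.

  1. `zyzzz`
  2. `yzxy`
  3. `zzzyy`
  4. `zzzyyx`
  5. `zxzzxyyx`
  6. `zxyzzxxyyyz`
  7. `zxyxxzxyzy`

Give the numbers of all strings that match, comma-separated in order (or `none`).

1 → match
2 → no match — must start with `z`
3 → no match
4 → no match
5 → no match
6 → no match
7 → no match

1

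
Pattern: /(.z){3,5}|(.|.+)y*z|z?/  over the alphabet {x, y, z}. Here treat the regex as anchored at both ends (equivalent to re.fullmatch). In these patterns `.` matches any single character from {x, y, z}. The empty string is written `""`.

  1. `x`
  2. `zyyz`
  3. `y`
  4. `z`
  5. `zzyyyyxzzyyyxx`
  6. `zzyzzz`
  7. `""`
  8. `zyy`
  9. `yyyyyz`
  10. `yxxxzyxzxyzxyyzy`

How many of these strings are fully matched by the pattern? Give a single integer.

1 → no match
2 → match
3 → no match
4 → match
5 → no match
6 → match
7 → match
8 → no match
9 → match
10 → no match
Total matched: 5

5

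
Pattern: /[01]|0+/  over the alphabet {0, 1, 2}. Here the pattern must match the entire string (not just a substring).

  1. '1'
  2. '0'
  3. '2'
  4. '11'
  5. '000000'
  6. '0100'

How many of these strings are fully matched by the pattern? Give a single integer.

3

1 → match
2 → match
3 → no match
4 → no match
5 → match
6 → no match
Total matched: 3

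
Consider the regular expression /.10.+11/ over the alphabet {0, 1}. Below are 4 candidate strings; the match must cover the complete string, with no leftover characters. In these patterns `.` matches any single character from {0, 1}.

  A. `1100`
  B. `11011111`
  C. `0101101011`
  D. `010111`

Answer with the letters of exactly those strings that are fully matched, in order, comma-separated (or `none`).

A → no match — must end with `11`
B → match
C → match
D → match

B, C, D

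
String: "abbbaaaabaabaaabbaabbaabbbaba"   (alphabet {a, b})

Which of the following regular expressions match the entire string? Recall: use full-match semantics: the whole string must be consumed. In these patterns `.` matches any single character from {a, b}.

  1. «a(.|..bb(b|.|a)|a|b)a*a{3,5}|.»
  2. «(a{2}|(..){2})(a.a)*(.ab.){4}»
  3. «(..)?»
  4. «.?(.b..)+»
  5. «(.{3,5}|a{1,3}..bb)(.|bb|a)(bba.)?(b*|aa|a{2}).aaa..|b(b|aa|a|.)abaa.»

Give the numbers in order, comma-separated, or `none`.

2

1 → no match
2 → match
3 → no match
4 → no match
5 → no match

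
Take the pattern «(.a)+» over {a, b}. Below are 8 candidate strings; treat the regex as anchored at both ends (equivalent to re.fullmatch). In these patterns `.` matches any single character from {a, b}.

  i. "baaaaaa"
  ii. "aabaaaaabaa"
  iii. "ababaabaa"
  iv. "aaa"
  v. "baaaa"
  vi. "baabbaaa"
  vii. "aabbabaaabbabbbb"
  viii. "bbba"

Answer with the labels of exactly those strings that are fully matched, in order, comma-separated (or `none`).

none

i → no match
ii → no match
iii → no match
iv → no match
v → no match
vi → no match
vii → no match — must end with "a"
viii → no match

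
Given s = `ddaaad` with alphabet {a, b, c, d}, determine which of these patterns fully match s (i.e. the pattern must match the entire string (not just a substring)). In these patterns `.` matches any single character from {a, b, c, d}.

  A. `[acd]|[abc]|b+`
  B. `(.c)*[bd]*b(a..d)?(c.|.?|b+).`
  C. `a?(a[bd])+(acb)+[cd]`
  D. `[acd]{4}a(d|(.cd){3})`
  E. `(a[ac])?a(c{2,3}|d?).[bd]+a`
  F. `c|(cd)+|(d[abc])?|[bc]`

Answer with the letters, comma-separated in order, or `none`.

A → no match
B → no match
C → no match
D → match
E → no match — must end with `a`
F → no match

D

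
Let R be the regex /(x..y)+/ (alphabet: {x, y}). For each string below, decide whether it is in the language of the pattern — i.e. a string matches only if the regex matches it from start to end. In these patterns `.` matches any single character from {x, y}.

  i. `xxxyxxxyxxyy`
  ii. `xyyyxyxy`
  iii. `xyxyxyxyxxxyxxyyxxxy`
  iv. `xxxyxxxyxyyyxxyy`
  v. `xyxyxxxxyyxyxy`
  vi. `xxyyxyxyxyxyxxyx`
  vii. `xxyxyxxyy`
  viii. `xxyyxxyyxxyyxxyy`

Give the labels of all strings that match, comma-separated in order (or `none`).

i. `xxxyxxxyxxyy` → match
ii. `xyyyxyxy` → match
iii → match
iv → match
v → no match
vi → no match — must end with `y`
vii. `xxyxyxxyy` → no match
viii → match

i, ii, iii, iv, viii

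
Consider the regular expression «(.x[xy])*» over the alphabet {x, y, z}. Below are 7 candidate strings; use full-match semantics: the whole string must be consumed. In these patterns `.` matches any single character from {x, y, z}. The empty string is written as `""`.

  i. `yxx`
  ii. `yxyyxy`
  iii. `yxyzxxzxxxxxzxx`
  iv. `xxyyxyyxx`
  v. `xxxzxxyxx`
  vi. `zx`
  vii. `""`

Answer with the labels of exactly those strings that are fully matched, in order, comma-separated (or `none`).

i. `yxx` → match
ii. `yxyyxy` → match
iii → match
iv. `xxyyxyyxx` → match
v. `xxxzxxyxx` → match
vi. `zx` → no match
vii. `""` → match

i, ii, iii, iv, v, vii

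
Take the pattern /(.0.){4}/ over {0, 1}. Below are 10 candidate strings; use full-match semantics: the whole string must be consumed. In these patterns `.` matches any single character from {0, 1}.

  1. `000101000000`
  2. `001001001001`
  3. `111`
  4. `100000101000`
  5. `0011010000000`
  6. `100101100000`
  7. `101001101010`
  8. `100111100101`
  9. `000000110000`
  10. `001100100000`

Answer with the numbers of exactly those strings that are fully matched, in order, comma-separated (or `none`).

1, 2, 4, 6, 10

1. `000101000000` → match
2. `001001001001` → match
3. `111` → no match
4. `100000101000` → match
5 → no match
6. `100101100000` → match
7. `101001101010` → no match
8. `100111100101` → no match
9. `000000110000` → no match
10. `001100100000` → match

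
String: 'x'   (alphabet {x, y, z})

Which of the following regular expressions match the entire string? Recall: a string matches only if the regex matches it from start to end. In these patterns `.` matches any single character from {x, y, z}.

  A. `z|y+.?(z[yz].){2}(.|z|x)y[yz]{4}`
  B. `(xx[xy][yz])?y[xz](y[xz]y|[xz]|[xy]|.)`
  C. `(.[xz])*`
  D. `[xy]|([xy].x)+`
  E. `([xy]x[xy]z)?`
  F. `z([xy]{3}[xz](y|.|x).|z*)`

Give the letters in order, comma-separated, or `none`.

A → no match
B → no match
C → no match
D → match
E → no match
F → no match — must start with 'z'

D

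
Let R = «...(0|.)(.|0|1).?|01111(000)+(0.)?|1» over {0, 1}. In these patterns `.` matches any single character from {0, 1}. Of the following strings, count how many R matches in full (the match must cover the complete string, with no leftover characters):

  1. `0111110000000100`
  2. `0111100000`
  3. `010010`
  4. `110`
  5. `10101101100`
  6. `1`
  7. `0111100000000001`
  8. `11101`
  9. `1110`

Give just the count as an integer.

5

1 → no match
2. `0111100000` → match
3. `010010` → match
4. `110` → no match
5. `10101101100` → no match
6. `1` → match
7 → match
8. `11101` → match
9. `1110` → no match
Total matched: 5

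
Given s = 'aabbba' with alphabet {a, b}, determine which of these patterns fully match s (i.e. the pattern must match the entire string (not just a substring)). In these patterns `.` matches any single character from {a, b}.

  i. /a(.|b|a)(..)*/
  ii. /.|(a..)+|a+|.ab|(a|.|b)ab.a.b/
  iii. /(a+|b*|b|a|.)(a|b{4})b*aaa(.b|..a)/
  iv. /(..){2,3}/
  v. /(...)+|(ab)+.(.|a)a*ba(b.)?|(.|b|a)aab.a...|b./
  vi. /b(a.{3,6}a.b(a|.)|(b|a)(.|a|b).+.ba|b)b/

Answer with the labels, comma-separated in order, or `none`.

i, iv, v

i → match
ii → no match
iii → no match
iv → match
v → match
vi → no match — must start with 'b'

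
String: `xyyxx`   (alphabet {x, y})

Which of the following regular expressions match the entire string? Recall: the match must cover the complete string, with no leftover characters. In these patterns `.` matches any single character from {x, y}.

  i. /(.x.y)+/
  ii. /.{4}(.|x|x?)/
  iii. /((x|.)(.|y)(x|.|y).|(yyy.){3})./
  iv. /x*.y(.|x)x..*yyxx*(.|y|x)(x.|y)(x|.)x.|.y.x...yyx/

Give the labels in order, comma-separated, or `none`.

ii, iii

i → no match — must end with `y`
ii → match
iii → match
iv → no match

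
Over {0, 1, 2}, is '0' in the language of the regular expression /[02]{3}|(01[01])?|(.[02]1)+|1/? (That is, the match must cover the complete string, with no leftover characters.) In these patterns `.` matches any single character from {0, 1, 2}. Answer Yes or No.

No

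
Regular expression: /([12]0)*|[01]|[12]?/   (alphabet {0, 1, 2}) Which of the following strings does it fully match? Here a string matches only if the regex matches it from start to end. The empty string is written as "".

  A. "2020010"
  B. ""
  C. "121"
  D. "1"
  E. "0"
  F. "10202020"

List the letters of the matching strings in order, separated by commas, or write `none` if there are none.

A → no match
B → match
C → no match
D → match
E → match
F → match

B, D, E, F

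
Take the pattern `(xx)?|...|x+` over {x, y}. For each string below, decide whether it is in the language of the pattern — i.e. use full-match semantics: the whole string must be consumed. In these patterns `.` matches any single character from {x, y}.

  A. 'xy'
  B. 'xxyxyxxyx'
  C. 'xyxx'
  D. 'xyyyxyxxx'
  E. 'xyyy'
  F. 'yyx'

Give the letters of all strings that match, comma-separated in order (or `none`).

F

A → no match
B → no match
C → no match
D → no match
E → no match
F → match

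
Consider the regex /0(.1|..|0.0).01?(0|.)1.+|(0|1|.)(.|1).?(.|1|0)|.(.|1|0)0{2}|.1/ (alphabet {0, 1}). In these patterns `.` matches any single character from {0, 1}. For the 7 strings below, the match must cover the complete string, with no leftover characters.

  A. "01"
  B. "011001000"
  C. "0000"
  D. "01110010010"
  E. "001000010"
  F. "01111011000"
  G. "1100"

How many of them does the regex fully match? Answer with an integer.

5

A → match
B → no match
C → match
D → match
E → match
F → no match
G → match
Total matched: 5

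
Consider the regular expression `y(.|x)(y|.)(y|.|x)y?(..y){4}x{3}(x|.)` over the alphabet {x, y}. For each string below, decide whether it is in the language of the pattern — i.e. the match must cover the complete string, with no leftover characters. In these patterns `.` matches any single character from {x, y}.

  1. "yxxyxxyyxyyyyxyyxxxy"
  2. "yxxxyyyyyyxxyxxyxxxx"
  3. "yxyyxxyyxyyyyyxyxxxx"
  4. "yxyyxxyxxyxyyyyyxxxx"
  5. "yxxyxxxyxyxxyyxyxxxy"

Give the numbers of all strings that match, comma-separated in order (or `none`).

1 → match
2 → match
3 → match
4 → match
5 → no match

1, 2, 3, 4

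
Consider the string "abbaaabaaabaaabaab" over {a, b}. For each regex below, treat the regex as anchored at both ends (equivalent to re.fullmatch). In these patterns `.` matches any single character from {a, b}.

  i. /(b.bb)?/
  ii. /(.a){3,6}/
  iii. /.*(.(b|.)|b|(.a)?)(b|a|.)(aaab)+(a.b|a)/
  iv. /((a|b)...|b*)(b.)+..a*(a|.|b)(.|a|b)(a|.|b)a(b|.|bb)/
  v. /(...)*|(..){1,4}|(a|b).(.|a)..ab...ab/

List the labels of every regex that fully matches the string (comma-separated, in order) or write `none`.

iii, v

i → no match
ii → no match — must end with "a"
iii → match
iv → no match
v → match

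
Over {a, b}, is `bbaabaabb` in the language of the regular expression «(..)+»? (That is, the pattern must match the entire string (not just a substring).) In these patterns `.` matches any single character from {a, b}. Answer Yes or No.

No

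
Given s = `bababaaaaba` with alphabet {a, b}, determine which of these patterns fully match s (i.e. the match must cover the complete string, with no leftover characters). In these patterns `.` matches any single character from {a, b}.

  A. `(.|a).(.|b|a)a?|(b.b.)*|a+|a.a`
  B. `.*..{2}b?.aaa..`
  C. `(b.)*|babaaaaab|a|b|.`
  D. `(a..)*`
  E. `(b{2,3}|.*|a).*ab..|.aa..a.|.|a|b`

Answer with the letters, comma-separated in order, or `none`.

B

A → no match
B → match
C → no match
D → no match
E → no match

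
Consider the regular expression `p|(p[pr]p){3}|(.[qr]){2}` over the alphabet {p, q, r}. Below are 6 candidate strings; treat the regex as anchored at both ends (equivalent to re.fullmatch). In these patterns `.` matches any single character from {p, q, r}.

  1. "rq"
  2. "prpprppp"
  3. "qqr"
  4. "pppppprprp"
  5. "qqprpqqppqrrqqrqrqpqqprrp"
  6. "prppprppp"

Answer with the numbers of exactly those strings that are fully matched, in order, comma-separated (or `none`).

none

1 → no match
2 → no match
3 → no match
4 → no match
5 → no match
6 → no match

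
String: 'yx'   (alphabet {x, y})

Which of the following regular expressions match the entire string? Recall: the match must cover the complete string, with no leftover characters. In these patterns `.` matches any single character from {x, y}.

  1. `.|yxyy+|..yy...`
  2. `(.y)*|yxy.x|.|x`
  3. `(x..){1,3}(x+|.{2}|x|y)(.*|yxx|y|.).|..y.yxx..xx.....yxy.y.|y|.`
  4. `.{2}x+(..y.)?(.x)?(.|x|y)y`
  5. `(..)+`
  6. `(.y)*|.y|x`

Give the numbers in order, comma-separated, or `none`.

5

1 → no match
2 → no match
3 → no match
4 → no match — must end with 'y'
5 → match
6 → no match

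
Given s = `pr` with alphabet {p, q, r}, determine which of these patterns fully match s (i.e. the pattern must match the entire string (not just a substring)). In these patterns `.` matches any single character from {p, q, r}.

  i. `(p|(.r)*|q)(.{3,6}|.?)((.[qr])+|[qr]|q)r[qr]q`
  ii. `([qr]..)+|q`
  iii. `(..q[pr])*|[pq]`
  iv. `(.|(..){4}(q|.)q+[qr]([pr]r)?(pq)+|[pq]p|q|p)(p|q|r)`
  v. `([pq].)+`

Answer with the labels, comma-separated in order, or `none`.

i → no match — must end with `q`
ii → no match
iii → no match
iv → match
v → match

iv, v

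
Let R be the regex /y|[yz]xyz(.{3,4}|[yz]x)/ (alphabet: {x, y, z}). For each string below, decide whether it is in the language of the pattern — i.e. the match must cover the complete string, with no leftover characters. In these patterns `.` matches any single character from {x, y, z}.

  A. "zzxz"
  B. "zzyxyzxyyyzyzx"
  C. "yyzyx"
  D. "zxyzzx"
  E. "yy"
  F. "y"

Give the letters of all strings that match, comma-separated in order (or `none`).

D, F

A → no match
B → no match
C → no match
D → match
E → no match
F → match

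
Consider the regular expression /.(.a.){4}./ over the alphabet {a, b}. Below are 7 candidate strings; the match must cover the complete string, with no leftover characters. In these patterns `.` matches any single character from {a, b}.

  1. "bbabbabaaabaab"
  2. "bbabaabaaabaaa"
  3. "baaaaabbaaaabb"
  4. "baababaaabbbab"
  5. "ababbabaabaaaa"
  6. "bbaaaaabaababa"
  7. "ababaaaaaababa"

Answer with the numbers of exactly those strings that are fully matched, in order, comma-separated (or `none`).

1, 2, 3, 5, 6, 7

1 → match
2 → match
3 → match
4 → no match
5 → match
6 → match
7 → match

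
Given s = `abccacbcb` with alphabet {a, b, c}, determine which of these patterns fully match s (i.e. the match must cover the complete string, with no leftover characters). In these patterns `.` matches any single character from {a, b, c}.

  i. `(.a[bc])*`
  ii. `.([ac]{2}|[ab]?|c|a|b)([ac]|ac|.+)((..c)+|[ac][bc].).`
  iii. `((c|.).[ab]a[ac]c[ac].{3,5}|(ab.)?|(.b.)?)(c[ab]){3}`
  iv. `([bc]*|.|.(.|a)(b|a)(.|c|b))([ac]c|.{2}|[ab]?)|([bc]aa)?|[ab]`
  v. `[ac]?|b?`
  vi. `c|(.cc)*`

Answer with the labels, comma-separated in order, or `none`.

i → no match
ii → match
iii → match
iv → no match
v → no match
vi → no match

ii, iii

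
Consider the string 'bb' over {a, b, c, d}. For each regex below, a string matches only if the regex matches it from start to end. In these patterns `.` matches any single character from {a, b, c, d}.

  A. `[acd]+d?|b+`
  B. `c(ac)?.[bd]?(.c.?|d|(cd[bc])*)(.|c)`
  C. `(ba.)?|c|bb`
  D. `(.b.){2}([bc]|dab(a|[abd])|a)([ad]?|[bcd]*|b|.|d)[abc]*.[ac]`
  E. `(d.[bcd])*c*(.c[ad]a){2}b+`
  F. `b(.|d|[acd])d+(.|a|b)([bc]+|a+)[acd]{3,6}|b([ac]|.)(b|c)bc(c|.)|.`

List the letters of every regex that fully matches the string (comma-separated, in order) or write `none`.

A, C

A → match
B → no match — must start with 'c'
C → match
D → no match
E → no match
F → no match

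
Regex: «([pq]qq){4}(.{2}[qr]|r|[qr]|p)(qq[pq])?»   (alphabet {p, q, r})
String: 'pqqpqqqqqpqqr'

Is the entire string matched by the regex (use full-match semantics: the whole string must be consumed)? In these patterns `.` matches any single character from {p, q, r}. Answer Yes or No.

Yes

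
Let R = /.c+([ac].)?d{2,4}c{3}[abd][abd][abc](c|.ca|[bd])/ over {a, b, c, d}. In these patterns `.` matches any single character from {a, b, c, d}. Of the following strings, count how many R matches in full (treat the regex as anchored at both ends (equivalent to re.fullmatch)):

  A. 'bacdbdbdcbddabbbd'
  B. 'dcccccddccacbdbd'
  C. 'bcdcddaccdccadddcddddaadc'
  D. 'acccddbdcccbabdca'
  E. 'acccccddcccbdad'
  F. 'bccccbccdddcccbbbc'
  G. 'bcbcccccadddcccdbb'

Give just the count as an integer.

1

A → no match
B → no match
C → no match
D → no match
E → match
F → no match
G → no match
Total matched: 1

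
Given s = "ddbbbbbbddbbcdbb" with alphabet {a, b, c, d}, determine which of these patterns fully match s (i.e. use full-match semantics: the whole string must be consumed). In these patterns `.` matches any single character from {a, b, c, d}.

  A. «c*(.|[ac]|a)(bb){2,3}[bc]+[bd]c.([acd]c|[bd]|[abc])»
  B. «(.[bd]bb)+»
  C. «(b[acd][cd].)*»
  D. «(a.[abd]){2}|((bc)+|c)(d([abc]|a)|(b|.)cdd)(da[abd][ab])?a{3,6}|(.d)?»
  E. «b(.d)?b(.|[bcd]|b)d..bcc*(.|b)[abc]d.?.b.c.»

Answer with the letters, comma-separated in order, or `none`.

A → no match
B → match
C → no match
D → no match
E → no match — must start with "b"

B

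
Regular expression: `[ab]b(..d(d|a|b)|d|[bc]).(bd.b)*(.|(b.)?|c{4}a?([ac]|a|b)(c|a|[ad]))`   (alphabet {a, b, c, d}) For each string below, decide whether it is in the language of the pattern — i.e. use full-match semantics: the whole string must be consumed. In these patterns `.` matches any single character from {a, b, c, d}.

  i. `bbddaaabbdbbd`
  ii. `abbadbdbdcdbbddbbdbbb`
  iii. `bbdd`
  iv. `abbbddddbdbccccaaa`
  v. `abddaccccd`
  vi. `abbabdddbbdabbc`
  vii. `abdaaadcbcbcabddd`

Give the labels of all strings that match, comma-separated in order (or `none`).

iii

i → no match
ii → no match
iii → match
iv → no match
v → no match
vi → no match
vii → no match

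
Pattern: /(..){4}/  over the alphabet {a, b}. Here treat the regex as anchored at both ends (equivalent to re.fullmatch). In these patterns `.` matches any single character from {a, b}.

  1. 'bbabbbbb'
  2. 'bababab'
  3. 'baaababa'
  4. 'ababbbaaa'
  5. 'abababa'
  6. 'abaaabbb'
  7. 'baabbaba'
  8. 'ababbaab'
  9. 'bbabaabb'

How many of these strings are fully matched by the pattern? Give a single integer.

1 → match
2 → no match
3 → match
4 → no match
5 → no match
6 → match
7 → match
8 → match
9 → match
Total matched: 6

6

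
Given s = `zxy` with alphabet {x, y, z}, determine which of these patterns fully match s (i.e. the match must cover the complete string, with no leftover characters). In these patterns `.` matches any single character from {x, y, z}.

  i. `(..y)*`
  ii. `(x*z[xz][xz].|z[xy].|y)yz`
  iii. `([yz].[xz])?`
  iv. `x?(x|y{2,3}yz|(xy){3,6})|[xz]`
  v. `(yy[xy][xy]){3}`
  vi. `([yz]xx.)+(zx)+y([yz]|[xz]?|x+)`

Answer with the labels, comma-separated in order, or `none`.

i → match
ii → no match — must end with `yz`
iii → no match
iv → no match
v → no match — must start with `yy`
vi → no match

i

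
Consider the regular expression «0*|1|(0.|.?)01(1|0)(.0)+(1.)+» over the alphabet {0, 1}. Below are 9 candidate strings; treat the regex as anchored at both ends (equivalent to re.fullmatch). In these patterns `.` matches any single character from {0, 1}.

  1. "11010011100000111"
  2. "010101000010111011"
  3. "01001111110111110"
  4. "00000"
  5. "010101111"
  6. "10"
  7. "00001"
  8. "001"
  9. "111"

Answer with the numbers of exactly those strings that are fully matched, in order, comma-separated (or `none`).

4, 5

1 → no match
2 → no match
3 → no match
4 → match
5 → match
6 → no match
7 → no match
8 → no match
9 → no match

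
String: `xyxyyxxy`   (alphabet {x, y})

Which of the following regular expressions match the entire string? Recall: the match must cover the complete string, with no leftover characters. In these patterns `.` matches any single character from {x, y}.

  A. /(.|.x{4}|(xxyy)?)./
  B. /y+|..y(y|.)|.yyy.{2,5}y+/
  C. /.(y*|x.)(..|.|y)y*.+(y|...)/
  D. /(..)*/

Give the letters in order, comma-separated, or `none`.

C, D

A → no match
B → no match
C → match
D → match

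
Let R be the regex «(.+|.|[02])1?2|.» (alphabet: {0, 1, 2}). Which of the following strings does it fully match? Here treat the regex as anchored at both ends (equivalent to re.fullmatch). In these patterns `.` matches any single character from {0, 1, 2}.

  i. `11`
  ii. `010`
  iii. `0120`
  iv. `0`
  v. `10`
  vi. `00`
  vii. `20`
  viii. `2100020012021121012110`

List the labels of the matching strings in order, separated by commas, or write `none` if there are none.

i → no match
ii → no match
iii → no match
iv → match
v → no match
vi → no match
vii → no match
viii → no match

iv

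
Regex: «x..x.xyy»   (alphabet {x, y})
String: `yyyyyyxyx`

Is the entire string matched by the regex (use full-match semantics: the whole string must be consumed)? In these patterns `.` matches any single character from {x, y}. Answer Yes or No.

Every match must start with `x`, but `yyyyyyxyx` does not.

No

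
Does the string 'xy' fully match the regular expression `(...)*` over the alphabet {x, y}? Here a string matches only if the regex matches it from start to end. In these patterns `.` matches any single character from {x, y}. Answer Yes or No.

No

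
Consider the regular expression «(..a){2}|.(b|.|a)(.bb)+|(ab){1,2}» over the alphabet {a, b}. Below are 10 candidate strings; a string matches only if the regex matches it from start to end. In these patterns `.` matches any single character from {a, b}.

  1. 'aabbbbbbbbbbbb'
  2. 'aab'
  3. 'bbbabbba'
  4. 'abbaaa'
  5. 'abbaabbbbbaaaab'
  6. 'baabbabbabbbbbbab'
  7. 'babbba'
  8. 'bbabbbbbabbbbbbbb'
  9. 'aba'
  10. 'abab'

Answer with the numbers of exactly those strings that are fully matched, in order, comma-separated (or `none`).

1 → match
2 → no match
3 → no match
4 → no match
5 → no match
6 → no match
7 → no match
8 → match
9 → no match
10 → match

1, 8, 10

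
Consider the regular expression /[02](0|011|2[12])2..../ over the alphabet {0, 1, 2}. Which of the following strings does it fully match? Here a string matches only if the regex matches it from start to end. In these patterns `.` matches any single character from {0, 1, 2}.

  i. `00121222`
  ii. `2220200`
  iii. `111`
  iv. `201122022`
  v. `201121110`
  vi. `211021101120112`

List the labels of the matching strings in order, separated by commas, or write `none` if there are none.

i → no match
ii → no match
iii → no match
iv → match
v → match
vi → no match

iv, v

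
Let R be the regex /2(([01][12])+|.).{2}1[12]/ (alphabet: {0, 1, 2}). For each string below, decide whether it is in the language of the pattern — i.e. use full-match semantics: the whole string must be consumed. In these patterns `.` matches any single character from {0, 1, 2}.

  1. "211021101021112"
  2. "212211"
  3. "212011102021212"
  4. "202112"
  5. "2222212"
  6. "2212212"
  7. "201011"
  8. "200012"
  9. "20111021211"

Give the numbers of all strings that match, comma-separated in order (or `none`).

1 → match
2 → match
3 → match
4 → match
5 → no match
6 → no match
7 → match
8 → match
9 → match

1, 2, 3, 4, 7, 8, 9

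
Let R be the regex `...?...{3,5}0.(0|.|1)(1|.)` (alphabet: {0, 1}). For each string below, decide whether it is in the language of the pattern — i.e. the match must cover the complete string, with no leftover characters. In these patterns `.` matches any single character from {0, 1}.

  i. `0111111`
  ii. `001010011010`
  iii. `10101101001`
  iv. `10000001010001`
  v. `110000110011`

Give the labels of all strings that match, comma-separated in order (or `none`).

iv, v

i. `0111111` → no match
ii. `001010011010` → no match
iii. `10101101001` → no match
iv → match
v. `110000110011` → match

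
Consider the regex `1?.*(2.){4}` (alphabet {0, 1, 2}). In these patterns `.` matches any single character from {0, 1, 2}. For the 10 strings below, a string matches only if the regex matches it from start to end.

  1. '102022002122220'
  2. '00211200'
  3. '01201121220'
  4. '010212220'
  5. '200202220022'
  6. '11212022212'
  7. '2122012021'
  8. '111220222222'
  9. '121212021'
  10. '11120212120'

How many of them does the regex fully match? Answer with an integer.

1 → no match
2 → no match
3 → no match
4 → no match
5 → no match
6 → no match
7 → no match
8 → match
9 → match
10 → match
Total matched: 3

3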